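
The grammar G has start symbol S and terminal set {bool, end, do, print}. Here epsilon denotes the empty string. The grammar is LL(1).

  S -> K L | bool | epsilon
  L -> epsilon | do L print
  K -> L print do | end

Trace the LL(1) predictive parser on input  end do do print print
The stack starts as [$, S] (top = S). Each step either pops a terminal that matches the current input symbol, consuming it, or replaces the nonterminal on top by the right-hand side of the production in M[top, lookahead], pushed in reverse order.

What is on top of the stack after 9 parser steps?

print

     Stack               Input                    Action
  1  $ S                 end do do print print $  expand S -> K L
  2  $ L K               end do do print print $  expand K -> end
  3  $ L end             end do do print print $  match end
  4  $ L                 do do print print $      expand L -> do L print
  5  $ print L do        do do print print $      match do
  6  $ print L           do print print $         expand L -> do L print
  7  $ print print L do  do print print $         match do
  8  $ print print L     print print $            expand L -> epsilon
  9  $ print print       print print $            match print
Stack after step 9: $ print (top = print).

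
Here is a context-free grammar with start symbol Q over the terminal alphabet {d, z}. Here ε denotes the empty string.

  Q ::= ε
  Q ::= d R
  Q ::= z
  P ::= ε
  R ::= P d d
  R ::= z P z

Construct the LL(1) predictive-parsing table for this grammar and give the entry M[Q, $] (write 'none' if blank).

Q ::= ε

FIRST(Q) = {ε, d, z}
FIRST(P) = {ε}
FIRST(R) = {d, z}  (via P d d)
FOLLOW(Q) includes $ since Q is the start symbol.
FOLLOW(Q): Q appears on no right-hand side. Thus FOLLOW(Q) = {$}.
For Q ::= ε: FIRST(ε) = {ε}, so it goes in M[Q, t] for t ∈ {}; since ε ∈ FIRST, also for every t ∈ FOLLOW(Q) = {$}.
For Q ::= d R: FIRST(d R) = {d}, so it goes in M[Q, t] for t ∈ {d}.
For Q ::= z: FIRST(z) = {z}, so it goes in M[Q, t] for t ∈ {z}.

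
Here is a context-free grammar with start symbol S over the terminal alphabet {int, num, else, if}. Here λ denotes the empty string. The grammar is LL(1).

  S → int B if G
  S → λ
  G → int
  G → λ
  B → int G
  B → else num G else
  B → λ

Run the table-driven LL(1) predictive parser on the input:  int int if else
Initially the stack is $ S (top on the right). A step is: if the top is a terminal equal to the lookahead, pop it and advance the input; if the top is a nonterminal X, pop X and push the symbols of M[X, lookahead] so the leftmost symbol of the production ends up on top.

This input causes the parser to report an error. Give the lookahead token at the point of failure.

     Stack         Input              Action
  1  $ S           int int if else $  expand S → int B if G
  2  $ G if B int  int int if else $  match int
  3  $ G if B      int if else $      expand B → int G
  4  $ G if G int  int if else $      match int
  5  $ G if G      if else $          expand G → λ
  6  $ G if        if else $          match if
  7  $ G           else $             expand G → λ
  8  $             else $             error: stack empty but input remains

else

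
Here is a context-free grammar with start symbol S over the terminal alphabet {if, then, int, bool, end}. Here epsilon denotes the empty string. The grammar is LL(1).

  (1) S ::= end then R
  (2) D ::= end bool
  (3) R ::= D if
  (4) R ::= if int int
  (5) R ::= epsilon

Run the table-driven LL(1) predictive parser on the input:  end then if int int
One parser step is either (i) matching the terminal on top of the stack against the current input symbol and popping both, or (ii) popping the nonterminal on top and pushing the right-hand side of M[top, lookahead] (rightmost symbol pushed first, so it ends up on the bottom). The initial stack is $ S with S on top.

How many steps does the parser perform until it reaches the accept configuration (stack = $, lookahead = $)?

step 1: stack=$ S  input=end then if int int $  — expand S ::= end then R
step 2: stack=$ R then end  input=end then if int int $  — match end
step 3: stack=$ R then  input=then if int int $  — match then
step 4: stack=$ R  input=if int int $  — expand R ::= if int int
step 5: stack=$ int int if  input=if int int $  — match if
step 6: stack=$ int int  input=int int $  — match int
step 7: stack=$ int  input=int $  — match int
Accept reached after 7 steps.

7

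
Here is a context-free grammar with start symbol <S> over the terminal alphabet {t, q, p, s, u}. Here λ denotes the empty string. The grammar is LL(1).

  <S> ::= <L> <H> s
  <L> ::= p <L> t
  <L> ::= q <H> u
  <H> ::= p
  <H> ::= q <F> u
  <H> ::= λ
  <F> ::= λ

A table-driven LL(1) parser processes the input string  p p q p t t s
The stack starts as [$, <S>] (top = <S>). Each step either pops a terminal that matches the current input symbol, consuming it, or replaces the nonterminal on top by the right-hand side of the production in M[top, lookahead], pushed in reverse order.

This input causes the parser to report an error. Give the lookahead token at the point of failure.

t

      Stack                Input            Action
   1  $ <S>                p p q p t t s $  expand <S> ::= <L> <H> s
   2  $ s <H> <L>          p p q p t t s $  expand <L> ::= p <L> t
   3  $ s <H> t <L> p      p p q p t t s $  match p
   4  $ s <H> t <L>        p q p t t s $    expand <L> ::= p <L> t
   5  $ s <H> t t <L> p    p q p t t s $    match p
   6  $ s <H> t t <L>      q p t t s $      expand <L> ::= q <H> u
   7  $ s <H> t t u <H> q  q p t t s $      match q
   8  $ s <H> t t u <H>    p t t s $        expand <H> ::= p
   9  $ s <H> t t u p      p t t s $        match p
  10  $ s <H> t t u        t t s $          error: top is terminal u but lookahead is t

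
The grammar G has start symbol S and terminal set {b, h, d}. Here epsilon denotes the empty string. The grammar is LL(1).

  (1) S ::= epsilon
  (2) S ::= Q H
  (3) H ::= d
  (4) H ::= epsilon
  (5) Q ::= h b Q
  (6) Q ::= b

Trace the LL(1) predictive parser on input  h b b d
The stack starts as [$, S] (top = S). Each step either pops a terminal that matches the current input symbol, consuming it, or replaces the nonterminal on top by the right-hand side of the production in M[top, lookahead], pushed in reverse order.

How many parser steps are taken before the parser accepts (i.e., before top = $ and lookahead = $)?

     Stack      Input      Action
  1  $ S        h b b d $  expand S ::= Q H
  2  $ H Q      h b b d $  expand Q ::= h b Q
  3  $ H Q b h  h b b d $  match h
  4  $ H Q b    b b d $    match b
  5  $ H Q      b d $      expand Q ::= b
  6  $ H b      b d $      match b
  7  $ H        d $        expand H ::= d
  8  $ d        d $        match d
Accept reached after 8 steps.

8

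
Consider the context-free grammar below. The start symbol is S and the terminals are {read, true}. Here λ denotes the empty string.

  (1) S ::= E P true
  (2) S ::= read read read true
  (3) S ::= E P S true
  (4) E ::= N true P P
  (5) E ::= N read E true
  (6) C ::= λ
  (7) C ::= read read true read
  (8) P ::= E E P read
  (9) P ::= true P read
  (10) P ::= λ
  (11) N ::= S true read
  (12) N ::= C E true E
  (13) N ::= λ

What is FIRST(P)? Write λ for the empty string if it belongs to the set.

{λ, read, true}

FIRST(C): from C::=λ we get {λ}; from C::=read read true read we get {read}. So FIRST(C) = {λ, read}.
FIRST(S): from S::=E P true we get {read, true}; from S::=read read read true we get {read}; from S::=E P S true we get {read, true}. So FIRST(S) = {read, true}.
FIRST(E): from E::=N true P P we get {read, true}; from E::=N read E true we get {read, true}. So FIRST(E) = {read, true}.
FIRST(P): from P::=E E P read we get {read, true}; from P::=true P read we get {true}; from P::=λ we get {λ}. So FIRST(P) = {λ, read, true}.
FIRST(N): from N::=S true read we get {read, true}; from N::=C E true E we get {read, true}; from N::=λ we get {λ}. So FIRST(N) = {λ, read, true}.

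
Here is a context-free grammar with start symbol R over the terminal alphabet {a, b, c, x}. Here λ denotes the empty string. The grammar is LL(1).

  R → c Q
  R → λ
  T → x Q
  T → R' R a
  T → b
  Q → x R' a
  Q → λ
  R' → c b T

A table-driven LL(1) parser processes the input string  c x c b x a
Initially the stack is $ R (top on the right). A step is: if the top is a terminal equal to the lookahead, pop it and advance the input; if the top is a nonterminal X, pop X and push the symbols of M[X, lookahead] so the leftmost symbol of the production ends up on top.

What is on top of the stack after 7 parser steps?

     Stack      Input          Action
  1  $ R        c x c b x a $  expand R → c Q
  2  $ Q c      c x c b x a $  match c
  3  $ Q        x c b x a $    expand Q → x R' a
  4  $ a R' x   x c b x a $    match x
  5  $ a R'     c b x a $      expand R' → c b T
  6  $ a T b c  c b x a $      match c
  7  $ a T b    b x a $        match b
Stack after step 7: $ a T (top = T).

T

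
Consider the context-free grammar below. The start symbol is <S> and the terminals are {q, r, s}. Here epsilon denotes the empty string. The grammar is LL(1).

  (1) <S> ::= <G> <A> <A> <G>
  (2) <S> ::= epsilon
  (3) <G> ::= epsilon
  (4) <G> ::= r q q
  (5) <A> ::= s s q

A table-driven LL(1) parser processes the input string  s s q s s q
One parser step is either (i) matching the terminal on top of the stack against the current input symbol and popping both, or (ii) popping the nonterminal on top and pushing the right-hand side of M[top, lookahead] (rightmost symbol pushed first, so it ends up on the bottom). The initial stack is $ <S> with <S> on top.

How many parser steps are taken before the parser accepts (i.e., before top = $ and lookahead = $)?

step 1: stack=$ <S>  input=s s q s s q $  — expand <S> ::= <G> <A> <A> <G>
step 2: stack=$ <G> <A> <A> <G>  input=s s q s s q $  — expand <G> ::= epsilon
step 3: stack=$ <G> <A> <A>  input=s s q s s q $  — expand <A> ::= s s q
step 4: stack=$ <G> <A> q s s  input=s s q s s q $  — match s
step 5: stack=$ <G> <A> q s  input=s q s s q $  — match s
step 6: stack=$ <G> <A> q  input=q s s q $  — match q
step 7: stack=$ <G> <A>  input=s s q $  — expand <A> ::= s s q
step 8: stack=$ <G> q s s  input=s s q $  — match s
step 9: stack=$ <G> q s  input=s q $  — match s
step 10: stack=$ <G> q  input=q $  — match q
step 11: stack=$ <G>  input=$  — expand <G> ::= epsilon
Accept reached after 11 steps.

11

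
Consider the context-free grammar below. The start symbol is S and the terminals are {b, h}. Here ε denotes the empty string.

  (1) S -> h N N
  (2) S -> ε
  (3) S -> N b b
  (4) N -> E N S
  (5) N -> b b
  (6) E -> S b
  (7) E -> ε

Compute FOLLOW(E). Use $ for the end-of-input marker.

FIRST(S) = {ε, b, h}  (via N b b)
FIRST(E) = {ε, b, h}  (via S b)
FIRST(N) = {b, h}  (via E N S)
FOLLOW(S) includes $ since S is the start symbol.
FOLLOW(E): in N->E N S, E is followed by N S with FIRST {b, h}. Thus FOLLOW(E) = {b, h}.
FOLLOW(S): in N->E N S, the suffix after S is empty, so FOLLOW(S) ⊇ FOLLOW(N) = {$, b, h}; in E->S b, S is followed by b with FIRST {b}. Thus FOLLOW(S) = {$, b, h}.
FOLLOW(N): in S->h N N (occurrence 1), N is followed by N with FIRST {b, h}; in S->h N N (occurrence 2), the suffix after N is empty, so FOLLOW(N) ⊇ FOLLOW(S) = {$, b, h}; in S->N b b, N is followed by b b with FIRST {b}; in N->E N S, N is followed by S with FIRST {ε, b, h}; in N->E N S, the suffix after N is nullable (adds nothing new). Thus FOLLOW(N) = {$, b, h}.

{b, h}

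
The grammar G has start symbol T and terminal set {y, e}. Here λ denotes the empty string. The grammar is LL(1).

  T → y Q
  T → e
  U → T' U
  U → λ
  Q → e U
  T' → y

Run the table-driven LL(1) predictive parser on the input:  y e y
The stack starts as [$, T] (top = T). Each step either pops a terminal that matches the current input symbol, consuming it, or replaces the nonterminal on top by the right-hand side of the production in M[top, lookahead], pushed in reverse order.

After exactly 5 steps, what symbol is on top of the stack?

T'

     Stack  Input    Action
  1  $ T    y e y $  expand T → y Q
  2  $ Q y  y e y $  match y
  3  $ Q    e y $    expand Q → e U
  4  $ U e  e y $    match e
  5  $ U    y $      expand U → T' U
Stack after step 5: $ U T' (top = T').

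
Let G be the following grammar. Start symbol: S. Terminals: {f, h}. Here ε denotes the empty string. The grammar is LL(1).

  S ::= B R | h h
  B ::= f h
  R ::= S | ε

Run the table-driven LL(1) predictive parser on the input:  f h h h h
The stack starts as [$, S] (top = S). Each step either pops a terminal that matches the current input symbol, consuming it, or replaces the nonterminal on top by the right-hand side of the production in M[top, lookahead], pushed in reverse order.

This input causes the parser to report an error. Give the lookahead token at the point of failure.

step 1: stack=$ S  input=f h h h h $  — expand S ::= B R
step 2: stack=$ R B  input=f h h h h $  — expand B ::= f h
step 3: stack=$ R h f  input=f h h h h $  — match f
step 4: stack=$ R h  input=h h h h $  — match h
step 5: stack=$ R  input=h h h $  — expand R ::= S
step 6: stack=$ S  input=h h h $  — expand S ::= h h
step 7: stack=$ h h  input=h h h $  — match h
step 8: stack=$ h  input=h h $  — match h
step 9: stack=$  input=h $  — error: stack empty but input remains

h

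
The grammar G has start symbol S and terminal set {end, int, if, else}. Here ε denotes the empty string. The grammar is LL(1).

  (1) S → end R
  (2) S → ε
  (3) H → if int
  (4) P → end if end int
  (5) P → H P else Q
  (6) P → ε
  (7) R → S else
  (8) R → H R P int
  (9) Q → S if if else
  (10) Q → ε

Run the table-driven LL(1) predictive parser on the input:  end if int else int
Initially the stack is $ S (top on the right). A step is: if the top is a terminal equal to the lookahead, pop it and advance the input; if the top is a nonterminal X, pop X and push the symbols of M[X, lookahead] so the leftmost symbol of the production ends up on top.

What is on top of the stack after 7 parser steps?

S

step 1: stack=$ S  input=end if int else int $  — expand S → end R
step 2: stack=$ R end  input=end if int else int $  — match end
step 3: stack=$ R  input=if int else int $  — expand R → H R P int
step 4: stack=$ int P R H  input=if int else int $  — expand H → if int
step 5: stack=$ int P R int if  input=if int else int $  — match if
step 6: stack=$ int P R int  input=int else int $  — match int
step 7: stack=$ int P R  input=else int $  — expand R → S else
Stack after step 7: $ int P else S (top = S).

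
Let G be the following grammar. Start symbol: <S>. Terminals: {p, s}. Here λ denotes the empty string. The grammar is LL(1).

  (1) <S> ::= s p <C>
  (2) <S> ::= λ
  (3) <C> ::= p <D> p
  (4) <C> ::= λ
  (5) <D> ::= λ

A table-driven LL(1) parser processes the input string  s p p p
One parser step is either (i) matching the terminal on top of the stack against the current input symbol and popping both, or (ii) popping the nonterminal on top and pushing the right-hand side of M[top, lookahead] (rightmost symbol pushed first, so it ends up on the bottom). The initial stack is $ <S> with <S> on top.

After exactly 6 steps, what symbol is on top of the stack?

p

     Stack      Input      Action
  1  $ <S>      s p p p $  expand <S> ::= s p <C>
  2  $ <C> p s  s p p p $  match s
  3  $ <C> p    p p p $    match p
  4  $ <C>      p p $      expand <C> ::= p <D> p
  5  $ p <D> p  p p $      match p
  6  $ p <D>    p $        expand <D> ::= λ
Stack after step 6: $ p (top = p).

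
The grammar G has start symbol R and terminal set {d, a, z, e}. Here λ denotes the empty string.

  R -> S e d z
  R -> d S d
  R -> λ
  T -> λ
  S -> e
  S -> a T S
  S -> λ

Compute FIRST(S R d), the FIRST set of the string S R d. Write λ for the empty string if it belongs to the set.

{a, d, e}

FIRST(T): from T->λ we get {λ}. So FIRST(T) = {λ}.
FIRST(S): from S->e we get {e}; from S->a T S we get {a}; from S->λ we get {λ}. So FIRST(S) = {λ, a, e}.
FIRST(R): from R->S e d z we get {a, e}; from R->d S d we get {d}; from R->λ we get {λ}. So FIRST(R) = {λ, a, d, e}.
FIRST(S R d): take FIRST of each symbol in turn, carrying on past any symbol whose FIRST contains λ; result {a, d, e}.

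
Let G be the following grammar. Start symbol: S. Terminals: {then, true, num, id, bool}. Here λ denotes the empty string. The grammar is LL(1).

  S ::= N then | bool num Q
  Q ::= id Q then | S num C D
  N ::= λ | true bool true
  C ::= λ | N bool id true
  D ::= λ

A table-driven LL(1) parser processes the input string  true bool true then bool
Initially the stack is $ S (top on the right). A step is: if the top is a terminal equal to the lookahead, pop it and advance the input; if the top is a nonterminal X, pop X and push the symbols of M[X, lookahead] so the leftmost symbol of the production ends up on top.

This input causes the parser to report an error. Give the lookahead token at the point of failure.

bool

     Stack                  Input                       Action
  1  $ S                    true bool true then bool $  expand S ::= N then
  2  $ then N               true bool true then bool $  expand N ::= true bool true
  3  $ then true bool true  true bool true then bool $  match true
  4  $ then true bool       bool true then bool $       match bool
  5  $ then true            true then bool $            match true
  6  $ then                 then bool $                 match then
  7  $                      bool $                      error: stack empty but input remains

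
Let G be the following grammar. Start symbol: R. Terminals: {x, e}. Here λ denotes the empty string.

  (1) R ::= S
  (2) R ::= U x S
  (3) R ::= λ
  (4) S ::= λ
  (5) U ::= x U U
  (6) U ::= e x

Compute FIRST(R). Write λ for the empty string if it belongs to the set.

FIRST(S) = {λ}
FIRST(U) = {e, x}
FIRST(R) = {λ, e, x}  (via S, U x S)

{λ, e, x}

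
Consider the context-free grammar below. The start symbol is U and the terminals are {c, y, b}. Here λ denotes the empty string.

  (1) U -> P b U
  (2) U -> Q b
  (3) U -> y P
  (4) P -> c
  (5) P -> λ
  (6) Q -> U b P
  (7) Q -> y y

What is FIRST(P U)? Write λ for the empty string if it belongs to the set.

FIRST(P) = {λ, c}
FIRST(U) = {b, c, y}  (via P b U, Q b)
FIRST(Q) = {b, c, y}  (via U b P)
FIRST(P U): take FIRST of each symbol in turn, carrying on past any symbol whose FIRST contains λ; result {b, c, y}.

{b, c, y}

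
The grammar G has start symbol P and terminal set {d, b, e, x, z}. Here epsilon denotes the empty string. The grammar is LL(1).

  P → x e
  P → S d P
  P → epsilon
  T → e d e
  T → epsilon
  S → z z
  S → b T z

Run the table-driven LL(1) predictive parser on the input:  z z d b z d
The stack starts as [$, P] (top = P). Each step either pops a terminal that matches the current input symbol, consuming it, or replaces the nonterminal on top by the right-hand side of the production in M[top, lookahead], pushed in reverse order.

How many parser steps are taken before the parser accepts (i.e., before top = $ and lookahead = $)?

12

step 1: stack=$ P  input=z z d b z d $  — expand P → S d P
step 2: stack=$ P d S  input=z z d b z d $  — expand S → z z
step 3: stack=$ P d z z  input=z z d b z d $  — match z
step 4: stack=$ P d z  input=z d b z d $  — match z
step 5: stack=$ P d  input=d b z d $  — match d
step 6: stack=$ P  input=b z d $  — expand P → S d P
step 7: stack=$ P d S  input=b z d $  — expand S → b T z
step 8: stack=$ P d z T b  input=b z d $  — match b
step 9: stack=$ P d z T  input=z d $  — expand T → epsilon
step 10: stack=$ P d z  input=z d $  — match z
step 11: stack=$ P d  input=d $  — match d
step 12: stack=$ P  input=$  — expand P → epsilon
Accept reached after 12 steps.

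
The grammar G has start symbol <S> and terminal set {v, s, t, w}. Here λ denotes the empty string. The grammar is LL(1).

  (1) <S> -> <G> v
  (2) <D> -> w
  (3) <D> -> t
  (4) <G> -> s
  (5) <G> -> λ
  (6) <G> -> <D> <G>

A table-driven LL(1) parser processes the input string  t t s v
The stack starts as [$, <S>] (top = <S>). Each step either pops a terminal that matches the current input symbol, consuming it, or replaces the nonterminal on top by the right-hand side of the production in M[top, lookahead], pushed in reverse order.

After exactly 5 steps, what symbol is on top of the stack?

step 1: stack=$ <S>  input=t t s v $  — expand <S> -> <G> v
step 2: stack=$ v <G>  input=t t s v $  — expand <G> -> <D> <G>
step 3: stack=$ v <G> <D>  input=t t s v $  — expand <D> -> t
step 4: stack=$ v <G> t  input=t t s v $  — match t
step 5: stack=$ v <G>  input=t s v $  — expand <G> -> <D> <G>
Stack after step 5: $ v <G> <D> (top = <D>).

<D>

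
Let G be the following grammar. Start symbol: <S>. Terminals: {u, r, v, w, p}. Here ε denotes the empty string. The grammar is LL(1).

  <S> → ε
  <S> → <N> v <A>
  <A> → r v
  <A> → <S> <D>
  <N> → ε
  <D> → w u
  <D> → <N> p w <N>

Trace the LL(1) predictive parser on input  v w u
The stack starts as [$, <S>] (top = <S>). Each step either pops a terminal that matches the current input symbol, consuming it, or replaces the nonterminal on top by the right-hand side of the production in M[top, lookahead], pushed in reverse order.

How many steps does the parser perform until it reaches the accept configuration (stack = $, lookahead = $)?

8

step 1: stack=$ <S>  input=v w u $  — expand <S> → <N> v <A>
step 2: stack=$ <A> v <N>  input=v w u $  — expand <N> → ε
step 3: stack=$ <A> v  input=v w u $  — match v
step 4: stack=$ <A>  input=w u $  — expand <A> → <S> <D>
step 5: stack=$ <D> <S>  input=w u $  — expand <S> → ε
step 6: stack=$ <D>  input=w u $  — expand <D> → w u
step 7: stack=$ u w  input=w u $  — match w
step 8: stack=$ u  input=u $  — match u
Accept reached after 8 steps.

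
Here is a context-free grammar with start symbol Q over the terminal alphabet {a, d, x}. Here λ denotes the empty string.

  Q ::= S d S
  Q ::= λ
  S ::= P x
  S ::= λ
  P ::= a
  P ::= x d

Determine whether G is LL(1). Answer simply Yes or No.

FIRST(Q) = {λ, a, d, x}
FIRST(S) = {λ, a, x}
FIRST(P) = {a, x}
FOLLOW(Q) = {$}
FOLLOW(S) = {$, d}
FOLLOW(P) = {x}
Each cell of M receives at most one production.

Yes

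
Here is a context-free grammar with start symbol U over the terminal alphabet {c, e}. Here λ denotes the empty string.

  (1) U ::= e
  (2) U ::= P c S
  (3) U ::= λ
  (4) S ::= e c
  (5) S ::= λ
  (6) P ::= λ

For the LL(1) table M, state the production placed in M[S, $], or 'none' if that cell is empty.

FIRST(S) = {λ, e}
FIRST(P) = {λ}
FIRST(U) = {λ, c, e}  (via P c S)
FOLLOW(U) includes $ since U is the start symbol.
FOLLOW(U): U appears on no right-hand side. Thus FOLLOW(U) = {$}.
FOLLOW(S): in U::=P c S, the suffix after S is empty, so FOLLOW(S) ⊇ FOLLOW(U) = {$}. Thus FOLLOW(S) = {$}.
For S ::= e c: FIRST(e c) = {e}, so it goes in M[S, t] for t ∈ {e}.
For S ::= λ: FIRST(λ) = {λ}, so it goes in M[S, t] for t ∈ {}; since λ ∈ FIRST, also for every t ∈ FOLLOW(S) = {$}.

S ::= λ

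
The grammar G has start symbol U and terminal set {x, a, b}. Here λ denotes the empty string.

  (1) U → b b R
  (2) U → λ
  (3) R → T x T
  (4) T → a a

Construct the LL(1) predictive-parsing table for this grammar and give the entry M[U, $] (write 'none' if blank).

U → λ

FIRST(U): from U→b b R we get {b}; from U→λ we get {λ}. So FIRST(U) = {λ, b}.
FIRST(T): from T→a a we get {a}. So FIRST(T) = {a}.
FIRST(R): from R→T x T we get {a}. So FIRST(R) = {a}.
FOLLOW(U) includes $ since U is the start symbol.
FOLLOW(U): U appears on no right-hand side. Thus FOLLOW(U) = {$}.
For U → b b R: FIRST(b b R) = {b}, so it goes in M[U, t] for t ∈ {b}.
For U → λ: FIRST(λ) = {λ}, so it goes in M[U, t] for t ∈ {}; since λ ∈ FIRST, also for every t ∈ FOLLOW(U) = {$}.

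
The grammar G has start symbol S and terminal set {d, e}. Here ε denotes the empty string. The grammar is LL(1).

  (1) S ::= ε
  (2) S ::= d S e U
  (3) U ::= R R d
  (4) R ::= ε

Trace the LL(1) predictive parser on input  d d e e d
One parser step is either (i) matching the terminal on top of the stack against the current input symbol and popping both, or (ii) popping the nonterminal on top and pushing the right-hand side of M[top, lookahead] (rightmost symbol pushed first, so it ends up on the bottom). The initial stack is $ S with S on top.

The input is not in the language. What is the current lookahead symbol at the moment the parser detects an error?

step 1: stack=$ S  input=d d e e d $  — expand S ::= d S e U
step 2: stack=$ U e S d  input=d d e e d $  — match d
step 3: stack=$ U e S  input=d e e d $  — expand S ::= d S e U
step 4: stack=$ U e U e S d  input=d e e d $  — match d
step 5: stack=$ U e U e S  input=e e d $  — expand S ::= ε
step 6: stack=$ U e U e  input=e e d $  — match e
step 7: stack=$ U e U  input=e d $  — error: M[U, e] is empty

e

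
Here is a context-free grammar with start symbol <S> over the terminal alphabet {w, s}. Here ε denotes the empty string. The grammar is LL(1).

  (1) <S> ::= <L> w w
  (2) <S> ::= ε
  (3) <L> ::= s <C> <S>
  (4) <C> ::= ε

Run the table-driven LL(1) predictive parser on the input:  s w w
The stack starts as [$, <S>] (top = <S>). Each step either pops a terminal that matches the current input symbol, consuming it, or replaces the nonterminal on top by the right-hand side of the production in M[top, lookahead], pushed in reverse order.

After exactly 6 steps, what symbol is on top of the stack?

step 1: stack=$ <S>  input=s w w $  — expand <S> ::= <L> w w
step 2: stack=$ w w <L>  input=s w w $  — expand <L> ::= s <C> <S>
step 3: stack=$ w w <S> <C> s  input=s w w $  — match s
step 4: stack=$ w w <S> <C>  input=w w $  — expand <C> ::= ε
step 5: stack=$ w w <S>  input=w w $  — expand <S> ::= ε
step 6: stack=$ w w  input=w w $  — match w
Stack after step 6: $ w (top = w).

w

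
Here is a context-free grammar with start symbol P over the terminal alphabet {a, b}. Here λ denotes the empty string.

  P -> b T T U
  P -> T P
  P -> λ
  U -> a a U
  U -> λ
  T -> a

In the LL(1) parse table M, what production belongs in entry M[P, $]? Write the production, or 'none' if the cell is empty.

FIRST(U): from U->a a U we get {a}; from U->λ we get {λ}. So FIRST(U) = {λ, a}.
FIRST(T): from T->a we get {a}. So FIRST(T) = {a}.
FIRST(P): from P->b T T U we get {b}; from P->T P we get {a}; from P->λ we get {λ}. So FIRST(P) = {λ, a, b}.
FOLLOW(P) includes $ since P is the start symbol.
FOLLOW(P): in P->T P, the suffix after P is empty (adds nothing new). Thus FOLLOW(P) = {$}.
For P -> b T T U: FIRST(b T T U) = {b}, so it goes in M[P, t] for t ∈ {b}.
For P -> T P: FIRST(T P) = {a}, so it goes in M[P, t] for t ∈ {a}.
For P -> λ: FIRST(λ) = {λ}, so it goes in M[P, t] for t ∈ {}; since λ ∈ FIRST, also for every t ∈ FOLLOW(P) = {$}.

P -> λ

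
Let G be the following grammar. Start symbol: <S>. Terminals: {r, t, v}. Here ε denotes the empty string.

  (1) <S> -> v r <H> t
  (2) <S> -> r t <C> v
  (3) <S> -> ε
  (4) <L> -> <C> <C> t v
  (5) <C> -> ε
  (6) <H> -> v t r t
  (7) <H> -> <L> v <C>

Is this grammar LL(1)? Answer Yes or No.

Yes

FIRST(<S>) = {ε, r, v}
FIRST(<L>) = {t}
FIRST(<C>) = {ε}
FIRST(<H>) = {t, v}
FOLLOW(<S>) = {$}
FOLLOW(<L>) = {v}
FOLLOW(<C>) = {t, v}
FOLLOW(<H>) = {t}
Each cell of M receives at most one production.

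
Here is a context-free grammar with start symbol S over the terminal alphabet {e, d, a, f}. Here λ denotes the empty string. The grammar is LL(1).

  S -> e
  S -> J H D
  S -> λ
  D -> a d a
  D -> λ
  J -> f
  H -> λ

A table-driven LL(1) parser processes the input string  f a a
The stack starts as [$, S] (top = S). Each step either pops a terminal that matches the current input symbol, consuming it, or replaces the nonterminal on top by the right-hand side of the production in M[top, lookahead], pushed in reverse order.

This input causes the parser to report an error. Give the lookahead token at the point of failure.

a

step 1: stack=$ S  input=f a a $  — expand S -> J H D
step 2: stack=$ D H J  input=f a a $  — expand J -> f
step 3: stack=$ D H f  input=f a a $  — match f
step 4: stack=$ D H  input=a a $  — expand H -> λ
step 5: stack=$ D  input=a a $  — expand D -> a d a
step 6: stack=$ a d a  input=a a $  — match a
step 7: stack=$ a d  input=a $  — error: top is terminal d but lookahead is a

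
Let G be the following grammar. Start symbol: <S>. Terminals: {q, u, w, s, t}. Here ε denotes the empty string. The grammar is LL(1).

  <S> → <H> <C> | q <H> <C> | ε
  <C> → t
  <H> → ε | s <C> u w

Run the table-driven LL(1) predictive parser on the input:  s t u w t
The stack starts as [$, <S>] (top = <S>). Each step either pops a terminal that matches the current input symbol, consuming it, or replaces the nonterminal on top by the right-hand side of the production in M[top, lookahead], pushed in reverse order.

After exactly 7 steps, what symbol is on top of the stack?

     Stack            Input        Action
  1  $ <S>            s t u w t $  expand <S> → <H> <C>
  2  $ <C> <H>        s t u w t $  expand <H> → s <C> u w
  3  $ <C> w u <C> s  s t u w t $  match s
  4  $ <C> w u <C>    t u w t $    expand <C> → t
  5  $ <C> w u t      t u w t $    match t
  6  $ <C> w u        u w t $      match u
  7  $ <C> w          w t $        match w
Stack after step 7: $ <C> (top = <C>).

<C>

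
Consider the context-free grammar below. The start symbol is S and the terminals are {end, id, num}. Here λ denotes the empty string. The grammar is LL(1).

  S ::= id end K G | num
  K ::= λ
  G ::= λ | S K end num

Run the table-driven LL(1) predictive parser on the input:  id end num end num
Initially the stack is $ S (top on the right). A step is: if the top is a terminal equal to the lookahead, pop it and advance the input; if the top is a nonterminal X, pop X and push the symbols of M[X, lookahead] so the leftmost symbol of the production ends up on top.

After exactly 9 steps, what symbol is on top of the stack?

step 1: stack=$ S  input=id end num end num $  — expand S ::= id end K G
step 2: stack=$ G K end id  input=id end num end num $  — match id
step 3: stack=$ G K end  input=end num end num $  — match end
step 4: stack=$ G K  input=num end num $  — expand K ::= λ
step 5: stack=$ G  input=num end num $  — expand G ::= S K end num
step 6: stack=$ num end K S  input=num end num $  — expand S ::= num
step 7: stack=$ num end K num  input=num end num $  — match num
step 8: stack=$ num end K  input=end num $  — expand K ::= λ
step 9: stack=$ num end  input=end num $  — match end
Stack after step 9: $ num (top = num).

num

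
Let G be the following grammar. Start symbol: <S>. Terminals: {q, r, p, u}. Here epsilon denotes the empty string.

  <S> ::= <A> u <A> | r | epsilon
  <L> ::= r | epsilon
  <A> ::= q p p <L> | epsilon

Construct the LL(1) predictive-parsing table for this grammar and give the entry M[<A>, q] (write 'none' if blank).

FIRST(<L>) = {epsilon, r}
FIRST(<A>) = {epsilon, q}
FIRST(<S>) = {epsilon, q, r, u}  (via <A> u <A>)
FOLLOW(<S>) includes $ since <S> is the start symbol.
FOLLOW(<S>): <S> appears on no right-hand side. Thus FOLLOW(<S>) = {$}.
FOLLOW(<A>): in <S>::=<A> u <A> (occurrence 1), <A> is followed by u <A> with FIRST {u}; in <S>::=<A> u <A> (occurrence 2), the suffix after <A> is empty, so FOLLOW(<A>) ⊇ FOLLOW(<S>) = {$}. Thus FOLLOW(<A>) = {$, u}.
For <A> ::= q p p <L>: FIRST(q p p <L>) = {q}, so it goes in M[<A>, t] for t ∈ {q}.
For <A> ::= epsilon: FIRST(epsilon) = {epsilon}, so it goes in M[<A>, t] for t ∈ {}; since epsilon ∈ FIRST, also for every t ∈ FOLLOW(<A>) = {$, u}.

<A> ::= q p p <L>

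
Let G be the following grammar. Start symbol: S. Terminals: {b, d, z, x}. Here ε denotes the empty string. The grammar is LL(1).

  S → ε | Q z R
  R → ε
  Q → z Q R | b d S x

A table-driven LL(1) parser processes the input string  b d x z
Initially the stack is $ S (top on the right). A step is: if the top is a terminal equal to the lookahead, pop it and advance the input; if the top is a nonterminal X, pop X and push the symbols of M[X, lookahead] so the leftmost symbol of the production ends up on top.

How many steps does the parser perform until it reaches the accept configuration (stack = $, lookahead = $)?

step 1: stack=$ S  input=b d x z $  — expand S → Q z R
step 2: stack=$ R z Q  input=b d x z $  — expand Q → b d S x
step 3: stack=$ R z x S d b  input=b d x z $  — match b
step 4: stack=$ R z x S d  input=d x z $  — match d
step 5: stack=$ R z x S  input=x z $  — expand S → ε
step 6: stack=$ R z x  input=x z $  — match x
step 7: stack=$ R z  input=z $  — match z
step 8: stack=$ R  input=$  — expand R → ε
Accept reached after 8 steps.

8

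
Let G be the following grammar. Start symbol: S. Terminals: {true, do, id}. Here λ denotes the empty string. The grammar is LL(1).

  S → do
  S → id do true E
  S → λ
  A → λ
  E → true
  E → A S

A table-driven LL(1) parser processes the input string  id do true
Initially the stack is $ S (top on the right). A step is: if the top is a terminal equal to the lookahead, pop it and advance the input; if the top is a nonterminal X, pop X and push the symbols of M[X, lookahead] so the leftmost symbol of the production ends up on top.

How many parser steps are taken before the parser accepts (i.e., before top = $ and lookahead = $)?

     Stack           Input         Action
  1  $ S             id do true $  expand S → id do true E
  2  $ E true do id  id do true $  match id
  3  $ E true do     do true $     match do
  4  $ E true        true $        match true
  5  $ E             $             expand E → A S
  6  $ S A           $             expand A → λ
  7  $ S             $             expand S → λ
Accept reached after 7 steps.

7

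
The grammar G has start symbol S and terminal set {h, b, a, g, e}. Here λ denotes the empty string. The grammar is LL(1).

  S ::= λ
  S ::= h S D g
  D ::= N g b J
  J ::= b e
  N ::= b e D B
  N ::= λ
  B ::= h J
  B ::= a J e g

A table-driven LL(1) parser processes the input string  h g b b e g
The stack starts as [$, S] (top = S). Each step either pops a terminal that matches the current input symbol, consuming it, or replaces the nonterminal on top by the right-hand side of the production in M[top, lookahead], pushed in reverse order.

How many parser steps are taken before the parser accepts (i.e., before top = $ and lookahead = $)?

11

      Stack        Input          Action
   1  $ S          h g b b e g $  expand S ::= h S D g
   2  $ g D S h    h g b b e g $  match h
   3  $ g D S      g b b e g $    expand S ::= λ
   4  $ g D        g b b e g $    expand D ::= N g b J
   5  $ g J b g N  g b b e g $    expand N ::= λ
   6  $ g J b g    g b b e g $    match g
   7  $ g J b      b b e g $      match b
   8  $ g J        b e g $        expand J ::= b e
   9  $ g e b      b e g $        match b
  10  $ g e        e g $          match e
  11  $ g          g $            match g
Accept reached after 11 steps.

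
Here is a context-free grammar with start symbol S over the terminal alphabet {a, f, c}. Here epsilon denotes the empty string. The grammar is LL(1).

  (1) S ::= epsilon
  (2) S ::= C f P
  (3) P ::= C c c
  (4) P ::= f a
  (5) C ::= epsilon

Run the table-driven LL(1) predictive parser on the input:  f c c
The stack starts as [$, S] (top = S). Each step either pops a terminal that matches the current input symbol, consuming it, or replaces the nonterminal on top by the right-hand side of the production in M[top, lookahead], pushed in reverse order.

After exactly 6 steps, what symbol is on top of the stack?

c

     Stack    Input    Action
  1  $ S      f c c $  expand S ::= C f P
  2  $ P f C  f c c $  expand C ::= epsilon
  3  $ P f    f c c $  match f
  4  $ P      c c $    expand P ::= C c c
  5  $ c c C  c c $    expand C ::= epsilon
  6  $ c c    c c $    match c
Stack after step 6: $ c (top = c).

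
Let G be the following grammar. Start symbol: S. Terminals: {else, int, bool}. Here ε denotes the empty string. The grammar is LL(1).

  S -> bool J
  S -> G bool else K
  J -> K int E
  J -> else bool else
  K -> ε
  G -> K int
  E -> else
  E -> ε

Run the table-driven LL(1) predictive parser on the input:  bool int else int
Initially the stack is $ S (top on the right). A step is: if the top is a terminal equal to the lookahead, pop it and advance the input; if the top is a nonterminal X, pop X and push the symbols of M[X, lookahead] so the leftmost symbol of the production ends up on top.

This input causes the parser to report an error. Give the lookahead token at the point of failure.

int

step 1: stack=$ S  input=bool int else int $  — expand S -> bool J
step 2: stack=$ J bool  input=bool int else int $  — match bool
step 3: stack=$ J  input=int else int $  — expand J -> K int E
step 4: stack=$ E int K  input=int else int $  — expand K -> ε
step 5: stack=$ E int  input=int else int $  — match int
step 6: stack=$ E  input=else int $  — expand E -> else
step 7: stack=$ else  input=else int $  — match else
step 8: stack=$  input=int $  — error: stack empty but input remains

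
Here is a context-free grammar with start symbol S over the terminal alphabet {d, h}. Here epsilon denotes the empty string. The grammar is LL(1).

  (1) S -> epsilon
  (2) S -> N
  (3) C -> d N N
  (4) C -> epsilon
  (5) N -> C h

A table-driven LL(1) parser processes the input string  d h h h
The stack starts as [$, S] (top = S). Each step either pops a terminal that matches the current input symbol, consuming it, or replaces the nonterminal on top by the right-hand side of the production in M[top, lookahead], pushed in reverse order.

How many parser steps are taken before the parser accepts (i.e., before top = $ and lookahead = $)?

11

step 1: stack=$ S  input=d h h h $  — expand S -> N
step 2: stack=$ N  input=d h h h $  — expand N -> C h
step 3: stack=$ h C  input=d h h h $  — expand C -> d N N
step 4: stack=$ h N N d  input=d h h h $  — match d
step 5: stack=$ h N N  input=h h h $  — expand N -> C h
step 6: stack=$ h N h C  input=h h h $  — expand C -> epsilon
step 7: stack=$ h N h  input=h h h $  — match h
step 8: stack=$ h N  input=h h $  — expand N -> C h
step 9: stack=$ h h C  input=h h $  — expand C -> epsilon
step 10: stack=$ h h  input=h h $  — match h
step 11: stack=$ h  input=h $  — match h
Accept reached after 11 steps.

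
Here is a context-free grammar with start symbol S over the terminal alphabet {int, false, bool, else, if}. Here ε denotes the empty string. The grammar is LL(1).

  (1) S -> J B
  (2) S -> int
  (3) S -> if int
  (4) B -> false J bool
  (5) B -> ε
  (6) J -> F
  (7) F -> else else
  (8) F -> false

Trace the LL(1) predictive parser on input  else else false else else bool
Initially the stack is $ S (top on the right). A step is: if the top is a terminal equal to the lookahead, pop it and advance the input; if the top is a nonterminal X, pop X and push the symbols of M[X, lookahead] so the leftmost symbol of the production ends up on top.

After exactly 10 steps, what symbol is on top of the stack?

      Stack             Input                             Action
   1  $ S               else else false else else bool $  expand S -> J B
   2  $ B J             else else false else else bool $  expand J -> F
   3  $ B F             else else false else else bool $  expand F -> else else
   4  $ B else else     else else false else else bool $  match else
   5  $ B else          else false else else bool $       match else
   6  $ B               false else else bool $            expand B -> false J bool
   7  $ bool J false    false else else bool $            match false
   8  $ bool J          else else bool $                  expand J -> F
   9  $ bool F          else else bool $                  expand F -> else else
  10  $ bool else else  else else bool $                  match else
Stack after step 10: $ bool else (top = else).

else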